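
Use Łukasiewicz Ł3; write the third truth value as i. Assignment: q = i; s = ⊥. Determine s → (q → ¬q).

⊤

¬q = ¬i = i
q → ¬q = i → i = ⊤  [min(1, 1−½+½)]
s → (q → ¬q) = ⊥ → ⊤ = ⊤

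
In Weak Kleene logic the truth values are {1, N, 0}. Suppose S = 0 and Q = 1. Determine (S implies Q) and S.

0

S implies Q = 0 implies 1 = 1
(S implies Q) and S = 1 and 0 = 0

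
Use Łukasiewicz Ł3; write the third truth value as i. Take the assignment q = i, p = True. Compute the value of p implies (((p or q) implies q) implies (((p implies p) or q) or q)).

p or q = True or i = True
(p or q) implies q = True implies i = i
p implies p = True implies True = True
(p implies p) or q = True or i = True
((p implies p) or q) or q = True or i = True
((p or q) implies q) implies (((p implies p) or q) or q) = i implies True = True
p implies (((p or q) implies q) implies (((p implies p) or q) or q)) = True implies True = True

True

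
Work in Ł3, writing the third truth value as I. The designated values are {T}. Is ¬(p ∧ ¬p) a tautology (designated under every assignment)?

No

Countermodel: p=I gives I, which is not designated.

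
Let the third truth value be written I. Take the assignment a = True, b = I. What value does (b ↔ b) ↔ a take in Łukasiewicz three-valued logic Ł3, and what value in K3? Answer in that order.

True; I

In Łukasiewicz three-valued logic Ł3: b ↔ b = I ↔ I = True  [1 − |½−½|]
(b ↔ b) ↔ a = True ↔ True = True
In K3: b ↔ b = I ↔ I = I
(b ↔ b) ↔ a = I ↔ True = I
They differ because Łukasiewicz three-valued logic Ł3 and K3 treat I differently under implication.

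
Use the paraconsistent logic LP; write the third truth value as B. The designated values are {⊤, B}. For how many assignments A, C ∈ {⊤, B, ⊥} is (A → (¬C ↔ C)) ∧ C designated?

Of the 9 assignments, 5 give a value in {⊤, B}.

5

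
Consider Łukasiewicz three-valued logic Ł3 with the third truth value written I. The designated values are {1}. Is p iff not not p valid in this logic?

Every assignment of p over {1, I, 0} gives a value in {1}.
In particular, with p=I: p iff not not p = 1.

Yes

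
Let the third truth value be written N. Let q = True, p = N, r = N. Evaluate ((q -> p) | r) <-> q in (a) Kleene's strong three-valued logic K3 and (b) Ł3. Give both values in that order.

In Kleene's strong three-valued logic K3: q -> p = True -> N = N  [~True | N]
(q -> p) | r = N | N = N
((q -> p) | r) <-> q = N <-> True = N
In Ł3: q -> p = True -> N = N  [min(1, 1−1+½)]
(q -> p) | r = N | N = N
((q -> p) | r) <-> q = N <-> True = N

N; N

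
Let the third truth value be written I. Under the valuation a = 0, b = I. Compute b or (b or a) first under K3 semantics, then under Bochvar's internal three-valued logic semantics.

I; I

In K3: b or a = I or 0 = I
b or (b or a) = I or I = I
In Bochvar's internal three-valued logic: b or a = I or 0 = I
b or (b or a) = I or I = I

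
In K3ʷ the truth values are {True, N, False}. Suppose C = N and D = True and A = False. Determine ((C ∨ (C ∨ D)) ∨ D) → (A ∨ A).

C ∨ D = N ∨ True = N
C ∨ (C ∨ D) = N ∨ N = N
(C ∨ (C ∨ D)) ∨ D = N ∨ True = N
A ∨ A = False ∨ False = False
((C ∨ (C ∨ D)) ∨ D) → (A ∨ A) = N → False = N  [any arg is the third value ⇒ result is the third value]

N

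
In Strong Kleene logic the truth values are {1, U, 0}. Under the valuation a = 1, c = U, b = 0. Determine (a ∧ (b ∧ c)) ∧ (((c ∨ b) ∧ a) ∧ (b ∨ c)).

b ∧ c = 0 ∧ U = 0
a ∧ (b ∧ c) = 1 ∧ 0 = 0
c ∨ b = U ∨ 0 = U
(c ∨ b) ∧ a = U ∧ 1 = U
b ∨ c = 0 ∨ U = U
((c ∨ b) ∧ a) ∧ (b ∨ c) = U ∧ U = U
(a ∧ (b ∧ c)) ∧ (((c ∨ b) ∧ a) ∧ (b ∨ c)) = 0 ∧ U = 0

0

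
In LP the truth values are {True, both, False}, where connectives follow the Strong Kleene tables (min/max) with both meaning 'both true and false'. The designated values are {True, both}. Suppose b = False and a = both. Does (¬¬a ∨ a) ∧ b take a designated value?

¬a = ¬both = both
¬¬a = ¬both = both
¬¬a ∨ a = both ∨ both = both
(¬¬a ∨ a) ∧ b = both ∧ False = False
False ∉ {True, both}.

No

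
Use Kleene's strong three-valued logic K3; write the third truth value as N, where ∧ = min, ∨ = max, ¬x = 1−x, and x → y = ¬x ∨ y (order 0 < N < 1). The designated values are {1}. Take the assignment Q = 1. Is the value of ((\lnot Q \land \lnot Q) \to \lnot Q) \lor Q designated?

Yes

\lnot Q = \lnot 1 = 0
\lnot Q = \lnot 1 = 0
\lnot Q \land \lnot Q = 0 \land 0 = 0
\lnot Q = \lnot 1 = 0
(\lnot Q \land \lnot Q) \to \lnot Q = 0 \to 0 = 1
((\lnot Q \land \lnot Q) \to \lnot Q) \lor Q = 1 \lor 1 = 1
1 ∈ {1}.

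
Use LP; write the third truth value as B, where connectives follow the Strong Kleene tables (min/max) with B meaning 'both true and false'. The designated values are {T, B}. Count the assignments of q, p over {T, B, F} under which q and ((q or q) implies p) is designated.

Of the 9 assignments, 5 give a value in {T, B}.

5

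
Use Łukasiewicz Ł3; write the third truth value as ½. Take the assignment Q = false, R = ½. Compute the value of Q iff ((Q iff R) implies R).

Q iff R = false iff ½ = ½
(Q iff R) implies R = ½ implies ½ = true
Q iff ((Q iff R) implies R) = false iff true = false

false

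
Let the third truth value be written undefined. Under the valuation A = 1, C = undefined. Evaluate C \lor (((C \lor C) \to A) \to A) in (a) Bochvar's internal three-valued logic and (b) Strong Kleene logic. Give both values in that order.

undefined; 1

In Bochvar's internal three-valued logic: C \lor C = undefined \lor undefined = undefined
(C \lor C) \to A = undefined \to 1 = undefined  [any arg is the third value ⇒ result is the third value]
((C \lor C) \to A) \to A = undefined \to 1 = undefined
C \lor (((C \lor C) \to A) \to A) = undefined \lor undefined = undefined
In Strong Kleene logic: C \lor C = undefined \lor undefined = undefined
(C \lor C) \to A = undefined \to 1 = 1
((C \lor C) \to A) \to A = 1 \to 1 = 1
C \lor (((C \lor C) \to A) \to A) = undefined \lor 1 = 1
They differ because Bochvar's internal three-valued logic and Strong Kleene logic treat undefined differently under the binary connectives.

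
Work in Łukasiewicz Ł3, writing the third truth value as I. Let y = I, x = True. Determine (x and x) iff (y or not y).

I

x and x = True and True = True
not y = not I = I
y or not y = I or I = I
(x and x) iff (y or not y) = True iff I = I  [1 − |1−½|]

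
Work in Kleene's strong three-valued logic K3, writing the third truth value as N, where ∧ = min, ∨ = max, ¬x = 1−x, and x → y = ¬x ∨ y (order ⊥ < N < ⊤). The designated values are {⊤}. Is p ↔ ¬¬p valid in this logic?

No

Countermodel: p=N gives N, which is not designated.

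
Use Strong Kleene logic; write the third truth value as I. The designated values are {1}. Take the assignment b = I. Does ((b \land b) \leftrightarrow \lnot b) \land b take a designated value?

No

b \land b = I \land I = I
\lnot b = \lnot I = I
(b \land b) \leftrightarrow \lnot b = I \leftrightarrow I = I
((b \land b) \leftrightarrow \lnot b) \land b = I \land I = I
I ∉ {1}.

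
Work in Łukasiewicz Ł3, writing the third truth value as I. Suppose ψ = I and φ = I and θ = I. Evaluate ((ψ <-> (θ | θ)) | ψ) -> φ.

θ | θ = I | I = I
ψ <-> (θ | θ) = I <-> I = T
(ψ <-> (θ | θ)) | ψ = T | I = T
((ψ <-> (θ | θ)) | ψ) -> φ = T -> I = I

I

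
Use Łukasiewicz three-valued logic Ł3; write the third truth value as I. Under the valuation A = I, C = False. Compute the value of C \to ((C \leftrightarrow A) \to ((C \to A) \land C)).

C \leftrightarrow A = False \leftrightarrow I = I  [1 − |0−½|]
C \to A = False \to I = True
(C \to A) \land C = True \land False = False
(C \leftrightarrow A) \to ((C \to A) \land C) = I \to False = I
C \to ((C \leftrightarrow A) \to ((C \to A) \land C)) = False \to I = True

True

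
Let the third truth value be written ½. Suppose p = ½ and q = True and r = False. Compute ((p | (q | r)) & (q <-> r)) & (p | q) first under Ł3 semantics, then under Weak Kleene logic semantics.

False; ½

In Ł3: q | r = True | False = True
p | (q | r) = ½ | True = True
q <-> r = True <-> False = False
(p | (q | r)) & (q <-> r) = True & False = False
p | q = ½ | True = True
((p | (q | r)) & (q <-> r)) & (p | q) = False & True = False
In Weak Kleene logic: q | r = True | False = True
p | (q | r) = ½ | True = ½
q <-> r = True <-> False = False
(p | (q | r)) & (q <-> r) = ½ & False = ½
p | q = ½ | True = ½
((p | (q | r)) & (q <-> r)) & (p | q) = ½ & ½ = ½
They differ because Ł3 and Weak Kleene logic treat ½ differently under the binary connectives.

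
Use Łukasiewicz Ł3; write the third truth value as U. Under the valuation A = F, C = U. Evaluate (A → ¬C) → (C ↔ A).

¬C = ¬U = U
A → ¬C = F → U = T  [min(1, 1−0+½)]
C ↔ A = U ↔ F = U
(A → ¬C) → (C ↔ A) = T → U = U

U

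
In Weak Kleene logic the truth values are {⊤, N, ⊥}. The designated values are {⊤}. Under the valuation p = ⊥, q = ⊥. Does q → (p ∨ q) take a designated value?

Yes

p ∨ q = ⊥ ∨ ⊥ = ⊥
q → (p ∨ q) = ⊥ → ⊥ = ⊤
⊤ ∈ {⊤}.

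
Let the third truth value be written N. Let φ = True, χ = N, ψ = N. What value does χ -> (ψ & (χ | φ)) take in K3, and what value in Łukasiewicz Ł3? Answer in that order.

In K3: χ | φ = N | True = True
ψ & (χ | φ) = N & True = N
χ -> (ψ & (χ | φ)) = N -> N = N
In Łukasiewicz Ł3: χ | φ = N | True = True
ψ & (χ | φ) = N & True = N
χ -> (ψ & (χ | φ)) = N -> N = True
They differ because K3 and Łukasiewicz Ł3 treat N differently under implication.

N; True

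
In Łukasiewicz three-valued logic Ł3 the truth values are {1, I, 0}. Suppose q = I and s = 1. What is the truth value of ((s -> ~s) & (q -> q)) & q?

~s = ~1 = 0
s -> ~s = 1 -> 0 = 0
q -> q = I -> I = 1  [min(1, 1−½+½)]
(s -> ~s) & (q -> q) = 0 & 1 = 0
((s -> ~s) & (q -> q)) & q = 0 & I = 0

0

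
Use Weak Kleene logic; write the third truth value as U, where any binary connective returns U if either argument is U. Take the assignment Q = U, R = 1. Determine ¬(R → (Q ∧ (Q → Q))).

U

Q → Q = U → U = U  [any arg is the third value ⇒ result is the third value]
Q ∧ (Q → Q) = U ∧ U = U
R → (Q ∧ (Q → Q)) = 1 → U = U
¬(R → (Q ∧ (Q → Q))) = ¬U = U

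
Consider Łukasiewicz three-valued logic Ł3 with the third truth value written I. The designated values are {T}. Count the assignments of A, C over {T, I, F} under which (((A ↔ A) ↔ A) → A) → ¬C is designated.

Designated under: (A=T, C=F); (A=I, C=F); (A=F, C=F).

3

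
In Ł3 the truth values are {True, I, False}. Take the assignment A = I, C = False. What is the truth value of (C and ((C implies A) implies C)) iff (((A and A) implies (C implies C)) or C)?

False

C implies A = False implies I = True  [min(1, 1−0+½)]
(C implies A) implies C = True implies False = False
C and ((C implies A) implies C) = False and False = False
A and A = I and I = I
C implies C = False implies False = True
(A and A) implies (C implies C) = I implies True = True
((A and A) implies (C implies C)) or C = True or False = True
(C and ((C implies A) implies C)) iff (((A and A) implies (C implies C)) or C) = False iff True = False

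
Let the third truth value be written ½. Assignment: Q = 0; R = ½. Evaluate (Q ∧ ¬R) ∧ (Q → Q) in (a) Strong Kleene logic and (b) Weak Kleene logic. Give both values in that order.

0; ½

In Strong Kleene logic: ¬R = ¬½ = ½
Q ∧ ¬R = 0 ∧ ½ = 0
Q → Q = 0 → 0 = 1
(Q ∧ ¬R) ∧ (Q → Q) = 0 ∧ 1 = 0
In Weak Kleene logic: ¬R = ¬½ = ½
Q ∧ ¬R = 0 ∧ ½ = ½
Q → Q = 0 → 0 = 1
(Q ∧ ¬R) ∧ (Q → Q) = ½ ∧ 1 = ½
They differ because Strong Kleene logic and Weak Kleene logic treat ½ differently under the binary connectives.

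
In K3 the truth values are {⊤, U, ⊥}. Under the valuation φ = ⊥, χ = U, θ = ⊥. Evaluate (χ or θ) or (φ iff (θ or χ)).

χ or θ = U or ⊥ = U
θ or χ = ⊥ or U = U
φ iff (θ or χ) = ⊥ iff U = U
(χ or θ) or (φ iff (θ or χ)) = U or U = U

U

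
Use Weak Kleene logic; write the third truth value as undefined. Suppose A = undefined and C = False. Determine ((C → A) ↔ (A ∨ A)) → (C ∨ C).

C → A = False → undefined = undefined  [any arg is the third value ⇒ result is the third value]
A ∨ A = undefined ∨ undefined = undefined
(C → A) ↔ (A ∨ A) = undefined ↔ undefined = undefined
C ∨ C = False ∨ False = False
((C → A) ↔ (A ∨ A)) → (C ∨ C) = undefined → False = undefined

undefined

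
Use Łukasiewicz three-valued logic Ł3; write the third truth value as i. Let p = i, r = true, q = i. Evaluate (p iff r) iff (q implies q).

p iff r = i iff true = i
q implies q = i implies i = true
(p iff r) iff (q implies q) = i iff true = i

i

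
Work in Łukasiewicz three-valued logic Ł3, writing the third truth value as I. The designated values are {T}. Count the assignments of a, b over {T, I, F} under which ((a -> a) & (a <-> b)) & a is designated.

1

Designated under: (a=T, b=T).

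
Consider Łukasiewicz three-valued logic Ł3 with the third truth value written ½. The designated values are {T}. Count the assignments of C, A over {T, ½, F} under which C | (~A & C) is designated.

3

Designated under: (C=T, A=T); (C=T, A=½); (C=T, A=F).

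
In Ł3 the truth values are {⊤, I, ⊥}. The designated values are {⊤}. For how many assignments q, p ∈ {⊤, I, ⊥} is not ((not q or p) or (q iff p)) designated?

Designated under: (q=⊤, p=⊥).

1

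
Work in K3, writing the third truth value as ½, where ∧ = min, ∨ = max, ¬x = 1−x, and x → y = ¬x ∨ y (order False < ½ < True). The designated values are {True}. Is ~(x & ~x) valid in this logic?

No

Countermodel: x=½ gives ½, which is not designated.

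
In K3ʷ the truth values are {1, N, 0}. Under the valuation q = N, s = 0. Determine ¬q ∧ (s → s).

N

¬q = ¬N = N
s → s = 0 → 0 = 1
¬q ∧ (s → s) = N ∧ 1 = N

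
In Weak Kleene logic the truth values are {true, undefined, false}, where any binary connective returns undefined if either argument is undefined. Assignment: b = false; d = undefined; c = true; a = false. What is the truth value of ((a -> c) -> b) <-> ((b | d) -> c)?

a -> c = false -> true = true
(a -> c) -> b = true -> false = false
b | d = false | undefined = undefined
(b | d) -> c = undefined -> true = undefined
((a -> c) -> b) <-> ((b | d) -> c) = false <-> undefined = undefined

undefined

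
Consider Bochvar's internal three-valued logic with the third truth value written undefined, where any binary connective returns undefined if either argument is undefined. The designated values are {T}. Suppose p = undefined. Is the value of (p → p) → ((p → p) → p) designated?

p → p = undefined → undefined = undefined  [any arg is the third value ⇒ result is the third value]
p → p = undefined → undefined = undefined
(p → p) → p = undefined → undefined = undefined
(p → p) → ((p → p) → p) = undefined → undefined = undefined
undefined ∉ {T}.

No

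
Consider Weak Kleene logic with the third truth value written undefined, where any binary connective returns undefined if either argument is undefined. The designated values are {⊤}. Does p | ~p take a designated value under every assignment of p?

No

Countermodel: p=undefined gives undefined, which is not designated.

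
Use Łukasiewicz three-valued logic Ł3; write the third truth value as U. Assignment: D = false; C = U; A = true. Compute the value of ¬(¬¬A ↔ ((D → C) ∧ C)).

U

¬A = ¬true = false
¬¬A = ¬false = true
D → C = false → U = true  [min(1, 1−0+½)]
(D → C) ∧ C = true ∧ U = U
¬¬A ↔ ((D → C) ∧ C) = true ↔ U = U
¬(¬¬A ↔ ((D → C) ∧ C)) = ¬U = U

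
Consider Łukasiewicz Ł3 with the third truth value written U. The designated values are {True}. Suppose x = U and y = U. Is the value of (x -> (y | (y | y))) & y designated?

y | y = U | U = U
y | (y | y) = U | U = U
x -> (y | (y | y)) = U -> U = True
(x -> (y | (y | y))) & y = True & U = U
U ∉ {True}.

No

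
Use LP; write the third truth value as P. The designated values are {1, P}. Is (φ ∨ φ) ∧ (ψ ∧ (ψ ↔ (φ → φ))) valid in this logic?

Countermodel: φ=1, ψ=0 gives 0, which is not designated.

No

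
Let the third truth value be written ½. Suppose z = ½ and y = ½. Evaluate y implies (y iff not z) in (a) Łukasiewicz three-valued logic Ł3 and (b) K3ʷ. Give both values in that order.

T; ½

In Łukasiewicz three-valued logic Ł3: not z = not ½ = ½
y iff not z = ½ iff ½ = T  [1 − |½−½|]
y implies (y iff not z) = ½ implies T = T
In K3ʷ: not z = not ½ = ½
y iff not z = ½ iff ½ = ½
y implies (y iff not z) = ½ implies ½ = ½  [any arg is the third value ⇒ result is the third value]
They differ because Łukasiewicz three-valued logic Ł3 and K3ʷ treat ½ differently under the binary connectives.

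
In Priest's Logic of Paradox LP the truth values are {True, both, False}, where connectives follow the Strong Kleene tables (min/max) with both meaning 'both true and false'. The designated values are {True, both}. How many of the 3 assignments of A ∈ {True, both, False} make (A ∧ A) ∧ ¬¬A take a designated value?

A=True: True ✓
A=both: both ✓
A=False: False ·

2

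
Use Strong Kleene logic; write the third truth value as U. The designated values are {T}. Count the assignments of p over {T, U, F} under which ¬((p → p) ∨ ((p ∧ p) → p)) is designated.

0

p=T: F ·
p=U: U ·
p=F: F ·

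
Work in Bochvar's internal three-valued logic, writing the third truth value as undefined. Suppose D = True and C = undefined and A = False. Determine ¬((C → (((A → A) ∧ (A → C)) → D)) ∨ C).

A → A = False → False = True
A → C = False → undefined = undefined  [any arg is the third value ⇒ result is the third value]
(A → A) ∧ (A → C) = True ∧ undefined = undefined
((A → A) ∧ (A → C)) → D = undefined → True = undefined
C → (((A → A) ∧ (A → C)) → D) = undefined → undefined = undefined
(C → (((A → A) ∧ (A → C)) → D)) ∨ C = undefined ∨ undefined = undefined
¬((C → (((A → A) ∧ (A → C)) → D)) ∨ C) = ¬undefined = undefined

undefined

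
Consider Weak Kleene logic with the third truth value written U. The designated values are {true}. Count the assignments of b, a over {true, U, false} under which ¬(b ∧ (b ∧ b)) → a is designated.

Designated under: (b=true, a=true); (b=true, a=false); (b=false, a=true).

3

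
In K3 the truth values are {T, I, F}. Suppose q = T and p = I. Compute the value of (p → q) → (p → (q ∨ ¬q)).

T

p → q = I → T = T  [¬I ∨ T]
¬q = ¬T = F
q ∨ ¬q = T ∨ F = T
p → (q ∨ ¬q) = I → T = T
(p → q) → (p → (q ∨ ¬q)) = T → T = T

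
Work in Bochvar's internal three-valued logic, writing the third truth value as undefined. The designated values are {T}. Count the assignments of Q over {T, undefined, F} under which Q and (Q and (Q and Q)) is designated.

1

Q=T: T ✓
Q=undefined: undefined ·
Q=F: F ·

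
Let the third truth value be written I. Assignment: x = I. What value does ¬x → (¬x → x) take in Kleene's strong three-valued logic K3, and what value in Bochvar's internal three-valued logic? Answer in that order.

In Kleene's strong three-valued logic K3: ¬x = ¬I = I
¬x = ¬I = I
¬x → x = I → I = I
¬x → (¬x → x) = I → I = I
In Bochvar's internal three-valued logic: ¬x = ¬I = I
¬x = ¬I = I
¬x → x = I → I = I  [any arg is the third value ⇒ result is the third value]
¬x → (¬x → x) = I → I = I

I; I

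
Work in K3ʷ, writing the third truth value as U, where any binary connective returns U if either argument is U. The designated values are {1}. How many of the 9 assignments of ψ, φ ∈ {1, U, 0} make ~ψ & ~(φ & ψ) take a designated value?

Designated under: (ψ=0, φ=1); (ψ=0, φ=0).

2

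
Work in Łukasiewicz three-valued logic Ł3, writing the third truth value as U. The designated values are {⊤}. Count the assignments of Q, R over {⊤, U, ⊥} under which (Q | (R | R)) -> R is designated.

Of the 9 assignments, 6 give a value in {⊤}.

6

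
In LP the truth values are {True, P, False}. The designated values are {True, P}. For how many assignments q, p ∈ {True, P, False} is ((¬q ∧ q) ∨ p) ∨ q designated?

Of the 9 assignments, 8 give a value in {True, P}.

8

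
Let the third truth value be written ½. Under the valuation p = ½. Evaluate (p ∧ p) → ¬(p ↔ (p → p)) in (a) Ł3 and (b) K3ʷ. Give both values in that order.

⊤; ½

In Ł3: p ∧ p = ½ ∧ ½ = ½
p → p = ½ → ½ = ⊤  [min(1, 1−½+½)]
p ↔ (p → p) = ½ ↔ ⊤ = ½
¬(p ↔ (p → p)) = ¬½ = ½
(p ∧ p) → ¬(p ↔ (p → p)) = ½ → ½ = ⊤
In K3ʷ: p ∧ p = ½ ∧ ½ = ½
p → p = ½ → ½ = ½  [any arg is the third value ⇒ result is the third value]
p ↔ (p → p) = ½ ↔ ½ = ½
¬(p ↔ (p → p)) = ¬½ = ½
(p ∧ p) → ¬(p ↔ (p → p)) = ½ → ½ = ½
They differ because Ł3 and K3ʷ treat ½ differently under the binary connectives.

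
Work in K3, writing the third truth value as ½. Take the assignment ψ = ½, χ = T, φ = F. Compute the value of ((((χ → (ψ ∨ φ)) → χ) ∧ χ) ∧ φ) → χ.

T

ψ ∨ φ = ½ ∨ F = ½
χ → (ψ ∨ φ) = T → ½ = ½
(χ → (ψ ∨ φ)) → χ = ½ → T = T
((χ → (ψ ∨ φ)) → χ) ∧ χ = T ∧ T = T
(((χ → (ψ ∨ φ)) → χ) ∧ χ) ∧ φ = T ∧ F = F
((((χ → (ψ ∨ φ)) → χ) ∧ χ) ∧ φ) → χ = F → T = T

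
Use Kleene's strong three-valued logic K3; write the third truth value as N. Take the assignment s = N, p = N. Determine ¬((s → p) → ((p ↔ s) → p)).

s → p = N → N = N
p ↔ s = N ↔ N = N
(p ↔ s) → p = N → N = N
(s → p) → ((p ↔ s) → p) = N → N = N
¬((s → p) → ((p ↔ s) → p)) = ¬N = N

N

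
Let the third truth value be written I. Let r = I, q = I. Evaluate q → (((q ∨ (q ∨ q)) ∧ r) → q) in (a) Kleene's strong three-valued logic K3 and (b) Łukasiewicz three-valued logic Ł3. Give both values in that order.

In Kleene's strong three-valued logic K3: q ∨ q = I ∨ I = I
q ∨ (q ∨ q) = I ∨ I = I
(q ∨ (q ∨ q)) ∧ r = I ∧ I = I
((q ∨ (q ∨ q)) ∧ r) → q = I → I = I  [¬I ∨ I]
q → (((q ∨ (q ∨ q)) ∧ r) → q) = I → I = I
In Łukasiewicz three-valued logic Ł3: q ∨ q = I ∨ I = I
q ∨ (q ∨ q) = I ∨ I = I
(q ∨ (q ∨ q)) ∧ r = I ∧ I = I
((q ∨ (q ∨ q)) ∧ r) → q = I → I = True  [min(1, 1−½+½)]
q → (((q ∨ (q ∨ q)) ∧ r) → q) = I → True = True
They differ because Kleene's strong three-valued logic K3 and Łukasiewicz three-valued logic Ł3 treat I differently under implication.

I; True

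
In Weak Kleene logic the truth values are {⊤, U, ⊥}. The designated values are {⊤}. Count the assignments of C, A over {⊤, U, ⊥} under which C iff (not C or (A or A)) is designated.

1

Designated under: (C=⊤, A=⊤).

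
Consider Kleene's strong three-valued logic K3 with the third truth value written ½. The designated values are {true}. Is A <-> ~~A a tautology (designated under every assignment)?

Countermodel: A=½ gives ½, which is not designated.

No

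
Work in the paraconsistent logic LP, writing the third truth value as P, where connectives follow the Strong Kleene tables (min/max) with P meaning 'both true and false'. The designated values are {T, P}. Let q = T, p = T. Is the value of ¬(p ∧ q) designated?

p ∧ q = T ∧ T = T
¬(p ∧ q) = ¬T = F
F ∉ {T, P}.

No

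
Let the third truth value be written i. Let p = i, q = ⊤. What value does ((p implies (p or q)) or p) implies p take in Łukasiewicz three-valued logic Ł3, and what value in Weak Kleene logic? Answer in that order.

In Łukasiewicz three-valued logic Ł3: p or q = i or ⊤ = ⊤
p implies (p or q) = i implies ⊤ = ⊤
(p implies (p or q)) or p = ⊤ or i = ⊤
((p implies (p or q)) or p) implies p = ⊤ implies i = i
In Weak Kleene logic: p or q = i or ⊤ = i
p implies (p or q) = i implies i = i  [any arg is the third value ⇒ result is the third value]
(p implies (p or q)) or p = i or i = i
((p implies (p or q)) or p) implies p = i implies i = i

i; i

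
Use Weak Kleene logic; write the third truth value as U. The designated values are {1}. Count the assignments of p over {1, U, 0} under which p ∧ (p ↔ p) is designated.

1

p=1: 1 ✓
p=U: U ·
p=0: 0 ·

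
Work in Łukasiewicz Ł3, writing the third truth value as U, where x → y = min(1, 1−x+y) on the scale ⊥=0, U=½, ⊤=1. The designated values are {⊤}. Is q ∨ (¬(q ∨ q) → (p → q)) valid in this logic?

Countermodel: q=⊥, p=⊤ gives ⊥, which is not designated.

No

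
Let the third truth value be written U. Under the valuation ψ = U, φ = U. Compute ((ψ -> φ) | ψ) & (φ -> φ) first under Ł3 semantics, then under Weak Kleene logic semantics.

In Ł3: ψ -> φ = U -> U = True  [min(1, 1−½+½)]
(ψ -> φ) | ψ = True | U = True
φ -> φ = U -> U = True
((ψ -> φ) | ψ) & (φ -> φ) = True & True = True
In Weak Kleene logic: ψ -> φ = U -> U = U  [any arg is the third value ⇒ result is the third value]
(ψ -> φ) | ψ = U | U = U
φ -> φ = U -> U = U
((ψ -> φ) | ψ) & (φ -> φ) = U & U = U
They differ because Ł3 and Weak Kleene logic treat U differently under the binary connectives.

True; U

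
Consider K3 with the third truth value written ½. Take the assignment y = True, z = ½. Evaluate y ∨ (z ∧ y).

True

z ∧ y = ½ ∧ True = ½
y ∨ (z ∧ y) = True ∨ ½ = True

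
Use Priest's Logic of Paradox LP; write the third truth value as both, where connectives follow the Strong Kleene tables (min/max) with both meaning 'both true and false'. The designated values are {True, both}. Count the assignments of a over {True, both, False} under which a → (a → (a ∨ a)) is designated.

3

a=True: True ✓
a=both: both ✓
a=False: True ✓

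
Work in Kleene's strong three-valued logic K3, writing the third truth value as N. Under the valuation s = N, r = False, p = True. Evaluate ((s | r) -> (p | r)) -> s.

N

s | r = N | False = N
p | r = True | False = True
(s | r) -> (p | r) = N -> True = True  [~N | True]
((s | r) -> (p | r)) -> s = True -> N = N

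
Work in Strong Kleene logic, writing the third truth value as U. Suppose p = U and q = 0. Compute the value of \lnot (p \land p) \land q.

p \land p = U \land U = U
\lnot (p \land p) = \lnot U = U
\lnot (p \land p) \land q = U \land 0 = 0

0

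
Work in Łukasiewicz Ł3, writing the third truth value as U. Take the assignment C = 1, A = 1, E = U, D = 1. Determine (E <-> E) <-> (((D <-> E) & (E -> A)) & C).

U

E <-> E = U <-> U = 1
D <-> E = 1 <-> U = U
E -> A = U -> 1 = 1
(D <-> E) & (E -> A) = U & 1 = U
((D <-> E) & (E -> A)) & C = U & 1 = U
(E <-> E) <-> (((D <-> E) & (E -> A)) & C) = 1 <-> U = U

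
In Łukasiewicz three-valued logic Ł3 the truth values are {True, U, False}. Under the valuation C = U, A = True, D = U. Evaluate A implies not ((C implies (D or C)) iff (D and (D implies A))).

D or C = U or U = U
C implies (D or C) = U implies U = True  [min(1, 1−½+½)]
D implies A = U implies True = True
D and (D implies A) = U and True = U
(C implies (D or C)) iff (D and (D implies A)) = True iff U = U
not ((C implies (D or C)) iff (D and (D implies A))) = not U = U
A implies not ((C implies (D or C)) iff (D and (D implies A))) = True implies U = U

U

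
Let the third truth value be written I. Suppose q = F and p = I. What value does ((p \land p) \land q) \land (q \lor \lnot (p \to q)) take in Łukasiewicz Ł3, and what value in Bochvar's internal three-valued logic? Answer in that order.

F; I

In Łukasiewicz Ł3: p \land p = I \land I = I
(p \land p) \land q = I \land F = F
p \to q = I \to F = I  [min(1, 1−½+0)]
\lnot (p \to q) = \lnot I = I
q \lor \lnot (p \to q) = F \lor I = I
((p \land p) \land q) \land (q \lor \lnot (p \to q)) = F \land I = F
In Bochvar's internal three-valued logic: p \land p = I \land I = I
(p \land p) \land q = I \land F = I
p \to q = I \to F = I
\lnot (p \to q) = \lnot I = I
q \lor \lnot (p \to q) = F \lor I = I
((p \land p) \land q) \land (q \lor \lnot (p \to q)) = I \land I = I
They differ because Łukasiewicz Ł3 and Bochvar's internal three-valued logic treat I differently under the binary connectives.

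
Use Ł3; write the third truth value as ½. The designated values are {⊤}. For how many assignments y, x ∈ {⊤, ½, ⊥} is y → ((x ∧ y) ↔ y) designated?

Of the 9 assignments, 7 give a value in {⊤}.

7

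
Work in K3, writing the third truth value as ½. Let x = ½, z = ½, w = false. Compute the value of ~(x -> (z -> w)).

½

z -> w = ½ -> false = ½  [~½ | false]
x -> (z -> w) = ½ -> ½ = ½
~(x -> (z -> w)) = ~½ = ½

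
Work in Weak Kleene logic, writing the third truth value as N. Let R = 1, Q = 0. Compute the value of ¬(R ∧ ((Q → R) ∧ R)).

Q → R = 0 → 1 = 1
(Q → R) ∧ R = 1 ∧ 1 = 1
R ∧ ((Q → R) ∧ R) = 1 ∧ 1 = 1
¬(R ∧ ((Q → R) ∧ R)) = ¬1 = 0

0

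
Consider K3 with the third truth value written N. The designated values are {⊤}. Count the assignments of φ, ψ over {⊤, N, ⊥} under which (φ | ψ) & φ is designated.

3

Designated under: (φ=⊤, ψ=⊤); (φ=⊤, ψ=N); (φ=⊤, ψ=⊥).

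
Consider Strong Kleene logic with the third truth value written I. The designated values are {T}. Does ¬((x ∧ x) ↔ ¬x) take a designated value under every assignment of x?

Countermodel: x=I gives I, which is not designated.

No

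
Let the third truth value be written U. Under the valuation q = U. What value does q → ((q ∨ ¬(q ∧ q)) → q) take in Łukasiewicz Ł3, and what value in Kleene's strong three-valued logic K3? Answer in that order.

T; U

In Łukasiewicz Ł3: q ∧ q = U ∧ U = U
¬(q ∧ q) = ¬U = U
q ∨ ¬(q ∧ q) = U ∨ U = U
(q ∨ ¬(q ∧ q)) → q = U → U = T  [min(1, 1−½+½)]
q → ((q ∨ ¬(q ∧ q)) → q) = U → T = T
In Kleene's strong three-valued logic K3: q ∧ q = U ∧ U = U
¬(q ∧ q) = ¬U = U
q ∨ ¬(q ∧ q) = U ∨ U = U
(q ∨ ¬(q ∧ q)) → q = U → U = U  [¬U ∨ U]
q → ((q ∨ ¬(q ∧ q)) → q) = U → U = U
They differ because Łukasiewicz Ł3 and Kleene's strong three-valued logic K3 treat U differently under implication.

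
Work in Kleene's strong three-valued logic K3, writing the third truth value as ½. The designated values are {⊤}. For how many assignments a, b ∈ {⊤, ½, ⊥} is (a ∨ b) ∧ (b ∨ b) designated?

Designated under: (a=⊤, b=⊤); (a=½, b=⊤); (a=⊥, b=⊤).

3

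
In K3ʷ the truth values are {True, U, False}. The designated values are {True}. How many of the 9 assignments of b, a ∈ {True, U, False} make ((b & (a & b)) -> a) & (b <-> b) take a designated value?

Designated under: (b=True, a=True); (b=True, a=False); (b=False, a=True); (b=False, a=False).

4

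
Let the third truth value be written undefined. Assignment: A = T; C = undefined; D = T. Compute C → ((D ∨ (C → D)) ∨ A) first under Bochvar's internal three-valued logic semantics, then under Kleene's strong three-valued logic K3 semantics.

In Bochvar's internal three-valued logic: C → D = undefined → T = undefined  [any arg is the third value ⇒ result is the third value]
D ∨ (C → D) = T ∨ undefined = undefined
(D ∨ (C → D)) ∨ A = undefined ∨ T = undefined
C → ((D ∨ (C → D)) ∨ A) = undefined → undefined = undefined
In Kleene's strong three-valued logic K3: C → D = undefined → T = T
D ∨ (C → D) = T ∨ T = T
(D ∨ (C → D)) ∨ A = T ∨ T = T
C → ((D ∨ (C → D)) ∨ A) = undefined → T = T
They differ because Bochvar's internal three-valued logic and Kleene's strong three-valued logic K3 treat undefined differently under the binary connectives.

undefined; T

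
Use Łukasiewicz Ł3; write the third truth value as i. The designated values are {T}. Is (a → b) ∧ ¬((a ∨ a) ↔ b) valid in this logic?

Countermodel: a=T, b=T gives F, which is not designated.

No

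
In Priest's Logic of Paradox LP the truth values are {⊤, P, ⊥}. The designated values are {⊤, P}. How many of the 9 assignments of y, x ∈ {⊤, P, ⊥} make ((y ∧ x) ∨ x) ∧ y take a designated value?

4

Designated under: (y=⊤, x=⊤); (y=⊤, x=P); (y=P, x=⊤); (y=P, x=P).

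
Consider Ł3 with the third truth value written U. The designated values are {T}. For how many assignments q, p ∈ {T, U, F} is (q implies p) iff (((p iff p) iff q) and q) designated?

Designated under: (q=T, p=T); (q=U, p=F).

2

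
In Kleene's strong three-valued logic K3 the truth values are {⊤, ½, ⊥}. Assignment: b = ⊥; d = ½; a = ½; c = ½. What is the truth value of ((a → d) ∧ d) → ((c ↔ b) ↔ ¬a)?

a → d = ½ → ½ = ½
(a → d) ∧ d = ½ ∧ ½ = ½
c ↔ b = ½ ↔ ⊥ = ½
¬a = ¬½ = ½
(c ↔ b) ↔ ¬a = ½ ↔ ½ = ½
((a → d) ∧ d) → ((c ↔ b) ↔ ¬a) = ½ → ½ = ½

½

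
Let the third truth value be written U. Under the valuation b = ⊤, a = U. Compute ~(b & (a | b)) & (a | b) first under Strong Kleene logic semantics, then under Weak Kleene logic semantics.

In Strong Kleene logic: a | b = U | ⊤ = ⊤
b & (a | b) = ⊤ & ⊤ = ⊤
~(b & (a | b)) = ~⊤ = ⊥
a | b = U | ⊤ = ⊤
~(b & (a | b)) & (a | b) = ⊥ & ⊤ = ⊥
In Weak Kleene logic: a | b = U | ⊤ = U
b & (a | b) = ⊤ & U = U
~(b & (a | b)) = ~U = U
a | b = U | ⊤ = U
~(b & (a | b)) & (a | b) = U & U = U
They differ because Strong Kleene logic and Weak Kleene logic treat U differently under the binary connectives.

⊥; U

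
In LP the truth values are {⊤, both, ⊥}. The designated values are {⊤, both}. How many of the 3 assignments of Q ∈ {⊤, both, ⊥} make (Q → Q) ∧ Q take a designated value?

Q=⊤: ⊤ ✓
Q=both: both ✓
Q=⊥: ⊥ ·

2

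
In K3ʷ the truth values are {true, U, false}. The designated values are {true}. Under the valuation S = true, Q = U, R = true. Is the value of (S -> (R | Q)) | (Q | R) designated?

No

R | Q = true | U = U
S -> (R | Q) = true -> U = U
Q | R = U | true = U
(S -> (R | Q)) | (Q | R) = U | U = U
U ∉ {true}.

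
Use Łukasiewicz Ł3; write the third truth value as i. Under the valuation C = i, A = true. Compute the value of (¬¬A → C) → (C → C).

¬A = ¬true = false
¬¬A = ¬false = true
¬¬A → C = true → i = i  [min(1, 1−1+½)]
C → C = i → i = true
(¬¬A → C) → (C → C) = i → true = true

true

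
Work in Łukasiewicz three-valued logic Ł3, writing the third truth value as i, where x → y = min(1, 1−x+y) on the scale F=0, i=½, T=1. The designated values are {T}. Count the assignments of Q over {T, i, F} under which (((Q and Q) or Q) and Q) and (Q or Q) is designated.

1

Q=T: T ✓
Q=i: i ·
Q=F: F ·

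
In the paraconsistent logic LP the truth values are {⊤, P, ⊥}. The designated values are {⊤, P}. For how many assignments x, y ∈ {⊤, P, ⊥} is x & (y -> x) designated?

Of the 9 assignments, 6 give a value in {⊤, P}.

6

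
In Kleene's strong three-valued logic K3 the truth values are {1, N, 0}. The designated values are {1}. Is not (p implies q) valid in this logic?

Countermodel: p=1, q=1 gives 0, which is not designated.

No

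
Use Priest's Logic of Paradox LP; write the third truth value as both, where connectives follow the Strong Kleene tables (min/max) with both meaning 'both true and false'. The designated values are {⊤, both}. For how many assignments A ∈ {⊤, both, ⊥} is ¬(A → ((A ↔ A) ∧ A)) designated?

1

A=⊤: ⊥ ·
A=both: both ✓
A=⊥: ⊥ ·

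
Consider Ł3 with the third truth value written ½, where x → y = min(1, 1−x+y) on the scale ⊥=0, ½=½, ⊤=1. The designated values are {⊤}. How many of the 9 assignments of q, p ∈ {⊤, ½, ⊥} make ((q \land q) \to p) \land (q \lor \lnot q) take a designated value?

4

Designated under: (q=⊤, p=⊤); (q=⊥, p=⊤); (q=⊥, p=½); (q=⊥, p=⊥).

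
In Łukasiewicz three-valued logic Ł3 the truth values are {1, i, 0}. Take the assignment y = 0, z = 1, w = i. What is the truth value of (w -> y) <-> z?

i

w -> y = i -> 0 = i  [min(1, 1−½+0)]
(w -> y) <-> z = i <-> 1 = i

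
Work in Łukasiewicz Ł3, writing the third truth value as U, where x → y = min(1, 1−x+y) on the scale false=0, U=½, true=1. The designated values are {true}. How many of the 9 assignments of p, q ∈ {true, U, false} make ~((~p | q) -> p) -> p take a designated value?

6

Of the 9 assignments, 6 give a value in {true}.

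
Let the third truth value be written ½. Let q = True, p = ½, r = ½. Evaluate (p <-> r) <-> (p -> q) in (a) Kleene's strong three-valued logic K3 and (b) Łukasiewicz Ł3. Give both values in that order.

½; True

In Kleene's strong three-valued logic K3: p <-> r = ½ <-> ½ = ½
p -> q = ½ -> True = True  [~½ | True]
(p <-> r) <-> (p -> q) = ½ <-> True = ½
In Łukasiewicz Ł3: p <-> r = ½ <-> ½ = True  [1 − |½−½|]
p -> q = ½ -> True = True
(p <-> r) <-> (p -> q) = True <-> True = True
They differ because Kleene's strong three-valued logic K3 and Łukasiewicz Ł3 treat ½ differently under implication.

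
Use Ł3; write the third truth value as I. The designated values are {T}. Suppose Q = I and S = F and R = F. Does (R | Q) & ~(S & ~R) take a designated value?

No

R | Q = F | I = I
~R = ~F = T
S & ~R = F & T = F
~(S & ~R) = ~F = T
(R | Q) & ~(S & ~R) = I & T = I
I ∉ {T}.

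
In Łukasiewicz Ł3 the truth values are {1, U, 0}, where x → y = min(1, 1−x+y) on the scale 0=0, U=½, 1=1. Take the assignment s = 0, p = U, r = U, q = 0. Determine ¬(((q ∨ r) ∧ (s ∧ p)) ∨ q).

q ∨ r = 0 ∨ U = U
s ∧ p = 0 ∧ U = 0
(q ∨ r) ∧ (s ∧ p) = U ∧ 0 = 0
((q ∨ r) ∧ (s ∧ p)) ∨ q = 0 ∨ 0 = 0
¬(((q ∨ r) ∧ (s ∧ p)) ∨ q) = ¬0 = 1

1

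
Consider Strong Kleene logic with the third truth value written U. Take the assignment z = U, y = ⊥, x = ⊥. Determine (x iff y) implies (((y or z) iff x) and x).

x iff y = ⊥ iff ⊥ = ⊤
y or z = ⊥ or U = U
(y or z) iff x = U iff ⊥ = U
((y or z) iff x) and x = U and ⊥ = ⊥
(x iff y) implies (((y or z) iff x) and x) = ⊤ implies ⊥ = ⊥

⊥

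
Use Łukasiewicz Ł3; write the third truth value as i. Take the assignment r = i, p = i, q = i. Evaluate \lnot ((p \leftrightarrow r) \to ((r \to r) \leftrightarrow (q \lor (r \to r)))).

p \leftrightarrow r = i \leftrightarrow i = T  [1 − |½−½|]
r \to r = i \to i = T
r \to r = i \to i = T
q \lor (r \to r) = i \lor T = T
(r \to r) \leftrightarrow (q \lor (r \to r)) = T \leftrightarrow T = T
(p \leftrightarrow r) \to ((r \to r) \leftrightarrow (q \lor (r \to r))) = T \to T = T
\lnot ((p \leftrightarrow r) \to ((r \to r) \leftrightarrow (q \lor (r \to r)))) = \lnot T = F

F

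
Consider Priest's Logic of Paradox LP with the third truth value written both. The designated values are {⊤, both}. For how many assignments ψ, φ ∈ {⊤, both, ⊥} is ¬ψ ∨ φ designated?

8

Of the 9 assignments, 8 give a value in {⊤, both}.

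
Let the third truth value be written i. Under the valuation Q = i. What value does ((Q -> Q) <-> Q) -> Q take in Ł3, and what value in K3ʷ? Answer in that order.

In Ł3: Q -> Q = i -> i = ⊤  [min(1, 1−½+½)]
(Q -> Q) <-> Q = ⊤ <-> i = i
((Q -> Q) <-> Q) -> Q = i -> i = ⊤
In K3ʷ: Q -> Q = i -> i = i  [any arg is the third value ⇒ result is the third value]
(Q -> Q) <-> Q = i <-> i = i
((Q -> Q) <-> Q) -> Q = i -> i = i
They differ because Ł3 and K3ʷ treat i differently under the binary connectives.

⊤; i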